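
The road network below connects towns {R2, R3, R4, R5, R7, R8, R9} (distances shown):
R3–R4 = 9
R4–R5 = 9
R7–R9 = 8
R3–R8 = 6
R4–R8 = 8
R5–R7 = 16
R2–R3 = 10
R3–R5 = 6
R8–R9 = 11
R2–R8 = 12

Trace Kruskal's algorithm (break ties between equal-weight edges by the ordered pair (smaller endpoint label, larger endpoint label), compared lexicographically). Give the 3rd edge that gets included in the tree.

Kruskal: consider edges lightest-first.
R3–R5 (6): add — endpoints in different components.
R3–R8 (6): add — endpoints in different components.
R4–R8 (8): add — endpoints in different components.
R7–R9 (8): add — endpoints in different components.
R3–R4 (9): skip — R3 and R4 already connected.
R4–R5 (9): skip — R5 and R4 already connected.
R2–R3 (10): add — endpoints in different components.
R8–R9 (11): add — endpoints in different components.
The 3rd edge added is R4–R8.

R4-R8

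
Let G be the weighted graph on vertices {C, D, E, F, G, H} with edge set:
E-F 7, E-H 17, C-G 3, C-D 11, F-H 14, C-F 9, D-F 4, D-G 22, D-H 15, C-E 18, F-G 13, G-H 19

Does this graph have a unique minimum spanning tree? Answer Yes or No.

Kruskal: consider edges lightest-first.
C-G (3): add. Components now {C,G} {D} {E} {F} {H}
D-F (4): add. Components now {C,G} {D,F} {E} {H}
E-F (7): add. Components now {C,G} {D,E,F} {H}
C-F (9): add. Components now {C,D,E,F,G} {H}
C-D (11): skip — C and D already connected.
F-G (13): skip — F and G already connected.
F-H (14): add. Components now {C,D,E,F,G,H}
Every non-tree edge has weight strictly greater than the heaviest edge on the tree path between its endpoints, so the MST is unique.

Yes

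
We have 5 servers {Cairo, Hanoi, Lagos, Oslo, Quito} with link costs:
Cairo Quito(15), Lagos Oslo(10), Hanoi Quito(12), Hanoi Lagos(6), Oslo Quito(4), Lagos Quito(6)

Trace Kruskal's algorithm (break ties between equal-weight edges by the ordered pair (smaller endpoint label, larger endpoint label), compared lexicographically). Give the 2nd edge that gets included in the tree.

Kruskal: consider edges lightest-first.
Oslo Quito (4): add — endpoints in different components.
Hanoi Lagos (6): add — endpoints in different components.
Lagos Quito (6): add — endpoints in different components.
Lagos Oslo (10): skip — Oslo and Lagos already connected.
Hanoi Quito (12): skip — Quito and Hanoi already connected.
Cairo Quito (15): add — endpoints in different components.
The 2nd edge added is Hanoi Lagos.

Hanoi-Lagos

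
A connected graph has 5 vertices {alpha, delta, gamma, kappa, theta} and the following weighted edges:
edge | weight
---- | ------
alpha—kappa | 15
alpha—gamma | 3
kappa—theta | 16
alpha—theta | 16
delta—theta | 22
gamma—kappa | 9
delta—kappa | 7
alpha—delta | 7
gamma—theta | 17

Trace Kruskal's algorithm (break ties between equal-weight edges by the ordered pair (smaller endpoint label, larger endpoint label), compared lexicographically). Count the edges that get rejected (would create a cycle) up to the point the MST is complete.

2

Kruskal: consider edges lightest-first.
alpha—gamma (3): add — endpoints in different components.
alpha—delta (7): add — endpoints in different components.
delta—kappa (7): add — endpoints in different components.
gamma—kappa (9): skip — kappa and gamma already connected.
alpha—kappa (15): skip — kappa and alpha already connected.
alpha—theta (16): add — endpoints in different components.
Edges rejected before the tree was complete: 2.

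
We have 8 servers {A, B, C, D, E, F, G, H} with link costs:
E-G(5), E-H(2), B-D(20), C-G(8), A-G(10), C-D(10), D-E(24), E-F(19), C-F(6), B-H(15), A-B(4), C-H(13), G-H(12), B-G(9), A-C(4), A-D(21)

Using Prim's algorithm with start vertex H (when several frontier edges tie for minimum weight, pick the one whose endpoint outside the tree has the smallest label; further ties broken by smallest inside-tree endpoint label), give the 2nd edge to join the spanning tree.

Grow the tree from H using Prim:
Step 1: cheapest edge leaving the tree is E-H (2); add E.
Step 2: cheapest edge leaving the tree is E-G (5); add G.
Step 3: cheapest edge leaving the tree is C-G (8); add C.
Step 4: cheapest edge leaving the tree is A-C (4); add A.
Step 5: cheapest edge leaving the tree is A-B (4); add B.
Step 6: cheapest edge leaving the tree is C-F (6); add F.
Step 7: cheapest edge leaving the tree is C-D (10); add D.
The 2nd edge added is E-G.

E-G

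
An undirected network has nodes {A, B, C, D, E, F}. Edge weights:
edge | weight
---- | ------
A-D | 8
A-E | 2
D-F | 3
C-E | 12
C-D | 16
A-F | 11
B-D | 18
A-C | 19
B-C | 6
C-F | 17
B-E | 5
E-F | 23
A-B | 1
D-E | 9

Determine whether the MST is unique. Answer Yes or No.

Kruskal's algorithm — process edges by increasing weight (ties by edge label):
A-B (1): add — endpoints in different components.
A-E (2): add — endpoints in different components.
D-F (3): add — endpoints in different components.
B-E (5): skip — B and E already connected.
B-C (6): add — endpoints in different components.
A-D (8): add — endpoints in different components.
Every non-tree edge has weight strictly greater than the heaviest edge on the tree path between its endpoints, so the MST is unique.

Yes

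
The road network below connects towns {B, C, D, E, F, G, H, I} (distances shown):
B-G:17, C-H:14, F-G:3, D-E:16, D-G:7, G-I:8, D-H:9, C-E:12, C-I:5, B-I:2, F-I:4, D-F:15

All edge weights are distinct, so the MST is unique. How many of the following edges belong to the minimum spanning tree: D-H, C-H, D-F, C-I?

2

Kruskal: consider edges lightest-first.
B-I (2): add — endpoints in different components.
F-G (3): add — endpoints in different components.
F-I (4): add — endpoints in different components.
C-I (5): add — endpoints in different components.
D-G (7): add — endpoints in different components.
G-I (8): skip — G and I already connected.
D-H (9): add — endpoints in different components.
C-E (12): add — endpoints in different components.
MST edge set: {B-I, F-G, F-I, C-I, D-G, D-H, C-E}.
Of the listed edges, {D-H, C-I} are in the MST → 2.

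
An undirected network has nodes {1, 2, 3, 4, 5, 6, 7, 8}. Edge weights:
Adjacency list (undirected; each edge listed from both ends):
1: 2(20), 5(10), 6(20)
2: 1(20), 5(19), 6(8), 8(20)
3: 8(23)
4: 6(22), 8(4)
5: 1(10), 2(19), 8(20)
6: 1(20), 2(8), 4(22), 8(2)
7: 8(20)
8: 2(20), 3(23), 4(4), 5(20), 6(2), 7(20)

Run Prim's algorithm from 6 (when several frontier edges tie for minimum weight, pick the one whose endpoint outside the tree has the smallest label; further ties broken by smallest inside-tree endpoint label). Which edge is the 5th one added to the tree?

1-5

Prim, starting at 6.
Step 1: cheapest edge leaving the tree is 6 8 (2); add 8.
Step 2: cheapest edge leaving the tree is 4 8 (4); add 4.
Step 3: cheapest edge leaving the tree is 2 6 (8); add 2.
Step 4: cheapest edge leaving the tree is 2 5 (19); add 5.
Step 5: cheapest edge leaving the tree is 1 5 (10); add 1.
Step 6: cheapest edge leaving the tree is 7 8 (20); add 7.
Step 7: cheapest edge leaving the tree is 3 8 (23); add 3.
The 5th edge added is 1 5.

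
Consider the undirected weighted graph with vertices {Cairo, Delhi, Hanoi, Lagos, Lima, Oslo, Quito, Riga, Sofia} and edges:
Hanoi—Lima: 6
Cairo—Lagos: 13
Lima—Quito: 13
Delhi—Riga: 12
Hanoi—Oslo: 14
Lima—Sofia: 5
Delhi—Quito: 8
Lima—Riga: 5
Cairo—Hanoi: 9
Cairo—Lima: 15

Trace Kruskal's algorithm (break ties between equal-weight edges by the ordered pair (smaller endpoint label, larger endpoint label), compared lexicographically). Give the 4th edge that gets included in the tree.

Delhi-Quito

Sort edges by weight, then run Kruskal:
Lima—Riga (5): add — endpoints in different components.
Lima—Sofia (5): add — endpoints in different components.
Hanoi—Lima (6): add — endpoints in different components.
Delhi—Quito (8): add — endpoints in different components.
Cairo—Hanoi (9): add — endpoints in different components.
Delhi—Riga (12): add — endpoints in different components.
Cairo—Lagos (13): add — endpoints in different components.
Lima—Quito (13): skip — Lima and Quito already connected.
Hanoi—Oslo (14): add — endpoints in different components.
The 4th edge added is Delhi—Quito.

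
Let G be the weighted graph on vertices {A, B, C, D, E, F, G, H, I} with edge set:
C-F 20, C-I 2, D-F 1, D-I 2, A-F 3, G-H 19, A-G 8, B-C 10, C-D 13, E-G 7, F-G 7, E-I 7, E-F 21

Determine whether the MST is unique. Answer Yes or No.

Kruskal: consider edges lightest-first.
D-F (1): add — endpoints in different components.
C-I (2): add — endpoints in different components.
D-I (2): add — endpoints in different components.
A-F (3): add — endpoints in different components.
E-G (7): add — endpoints in different components.
E-I (7): add — endpoints in different components.
F-G (7): skip — F and G already connected.
A-G (8): skip — A and G already connected.
B-C (10): add — endpoints in different components.
C-D (13): skip — C and D already connected.
G-H (19): add — endpoints in different components.
Non-tree edge F-G has weight 7, equal to the heaviest edge on its tree cycle — swapping gives another MST of the same weight. Not unique.

No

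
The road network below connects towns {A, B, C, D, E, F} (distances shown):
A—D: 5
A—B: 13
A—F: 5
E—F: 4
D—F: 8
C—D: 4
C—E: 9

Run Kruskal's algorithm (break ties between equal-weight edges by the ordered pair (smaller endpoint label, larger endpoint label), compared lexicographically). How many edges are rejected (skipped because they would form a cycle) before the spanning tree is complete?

Kruskal's algorithm — process edges by increasing weight (ties by edge label):
C—D (4): add. Components now {A} {B} {C,D} {E} {F}
E—F (4): add. Components now {A} {B} {C,D} {E,F}
A—D (5): add. Components now {A,C,D} {B} {E,F}
A—F (5): add. Components now {A,C,D,E,F} {B}
D—F (8): skip — D and F already connected.
C—E (9): skip — C and E already connected.
A—B (13): add. Components now {A,B,C,D,E,F}
Edges rejected before the tree was complete: 2.

2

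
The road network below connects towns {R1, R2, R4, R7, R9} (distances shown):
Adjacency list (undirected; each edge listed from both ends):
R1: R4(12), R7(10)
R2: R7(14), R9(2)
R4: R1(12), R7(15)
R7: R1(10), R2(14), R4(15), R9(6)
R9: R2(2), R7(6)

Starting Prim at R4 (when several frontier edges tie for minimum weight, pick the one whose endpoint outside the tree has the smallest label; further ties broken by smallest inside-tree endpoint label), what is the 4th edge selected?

R2-R9

Prim's algorithm from R4:
Step 1: frontier [R1–R4 12, R4–R7 15] → take R1–R4 (12); add R1.
Step 2: frontier [R1–R7 10, R4–R7 15] → take R1–R7 (10); add R7.
Step 3: frontier [R7–R9 6, R2–R7 14] → take R7–R9 (6); add R9.
Step 4: frontier [R2–R7 14, R2–R9 2] → take R2–R9 (2); add R2.
The 4th edge added is R2–R9.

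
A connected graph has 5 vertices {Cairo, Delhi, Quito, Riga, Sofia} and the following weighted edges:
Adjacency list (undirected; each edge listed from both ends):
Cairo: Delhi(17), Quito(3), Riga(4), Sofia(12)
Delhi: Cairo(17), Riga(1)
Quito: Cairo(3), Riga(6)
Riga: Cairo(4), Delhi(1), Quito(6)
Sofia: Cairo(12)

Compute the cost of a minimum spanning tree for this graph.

Prim's algorithm from Riga:
Step 1: cheapest edge leaving the tree is Delhi Riga (1); add Delhi.
Step 2: cheapest edge leaving the tree is Cairo Riga (4); add Cairo.
Step 3: cheapest edge leaving the tree is Cairo Quito (3); add Quito.
Step 4: cheapest edge leaving the tree is Cairo Sofia (12); add Sofia.
MST edges: Delhi Riga, Cairo Riga, Cairo Quito, Cairo Sofia; total weight 1+4+3+12 = 20.

20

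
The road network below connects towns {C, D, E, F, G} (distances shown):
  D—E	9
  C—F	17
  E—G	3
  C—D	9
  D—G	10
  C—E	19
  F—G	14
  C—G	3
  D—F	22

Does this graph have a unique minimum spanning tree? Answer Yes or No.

Sort edges by weight, then run Kruskal:
C—G (3): add — endpoints in different components.
E—G (3): add — endpoints in different components.
C—D (9): add — endpoints in different components.
D—E (9): skip — D and E already connected.
D—G (10): skip — D and G already connected.
F—G (14): add — endpoints in different components.
Non-tree edge D—E has weight 9, equal to the heaviest edge on its tree cycle — swapping gives another MST of the same weight. Not unique.

No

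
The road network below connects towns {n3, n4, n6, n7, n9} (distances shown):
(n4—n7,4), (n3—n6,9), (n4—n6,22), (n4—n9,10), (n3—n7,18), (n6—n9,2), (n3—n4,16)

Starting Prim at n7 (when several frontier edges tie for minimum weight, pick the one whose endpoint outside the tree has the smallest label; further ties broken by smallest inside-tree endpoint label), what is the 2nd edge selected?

Grow the tree from n7 using Prim:
Step 1: frontier [n4—n7 4, n3—n7 18] → take n4—n7 (4); add n4.
Step 2: frontier [n4—n9 10, n3—n4 16, n4—n6 22, n3—n7 18] → take n4—n9 (10); add n9.
Step 3: frontier [n3—n4 16, n4—n6 22, n3—n7 18, n6—n9 2] → take n6—n9 (2); add n6.
Step 4: frontier [n3—n4 16, n3—n6 9, n3—n7 18] → take n3—n6 (9); add n3.
The 2nd edge added is n4—n9.

n4-n9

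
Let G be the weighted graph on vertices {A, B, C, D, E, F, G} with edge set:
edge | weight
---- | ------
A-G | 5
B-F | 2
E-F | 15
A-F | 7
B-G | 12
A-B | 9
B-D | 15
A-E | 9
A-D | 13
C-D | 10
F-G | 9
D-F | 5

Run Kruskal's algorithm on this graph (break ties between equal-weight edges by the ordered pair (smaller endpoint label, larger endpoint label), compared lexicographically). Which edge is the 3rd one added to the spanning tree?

Sort edges by weight, then run Kruskal:
B-F (2): add. Components now {A} {B,F} {C} {D} {E} {G}
A-G (5): add. Components now {A,G} {B,F} {C} {D} {E}
D-F (5): add. Components now {A,G} {B,D,F} {C} {E}
A-F (7): add. Components now {A,B,D,F,G} {C} {E}
A-B (9): skip — A and B already connected.
A-E (9): add. Components now {A,B,D,E,F,G} {C}
F-G (9): skip — F and G already connected.
C-D (10): add. Components now {A,B,C,D,E,F,G}
The 3rd edge added is D-F.

D-F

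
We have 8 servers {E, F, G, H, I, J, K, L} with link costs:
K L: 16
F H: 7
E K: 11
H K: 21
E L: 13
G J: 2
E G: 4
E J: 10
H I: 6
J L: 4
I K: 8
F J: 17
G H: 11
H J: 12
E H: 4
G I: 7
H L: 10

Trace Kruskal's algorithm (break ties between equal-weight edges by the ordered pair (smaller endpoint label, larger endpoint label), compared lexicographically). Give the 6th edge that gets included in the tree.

F-H

Kruskal's algorithm — process edges by increasing weight (ties by edge label):
G J (2): add — endpoints in different components.
E G (4): add — endpoints in different components.
E H (4): add — endpoints in different components.
J L (4): add — endpoints in different components.
H I (6): add — endpoints in different components.
F H (7): add — endpoints in different components.
G I (7): skip — G and I already connected.
I K (8): add — endpoints in different components.
The 6th edge added is F H.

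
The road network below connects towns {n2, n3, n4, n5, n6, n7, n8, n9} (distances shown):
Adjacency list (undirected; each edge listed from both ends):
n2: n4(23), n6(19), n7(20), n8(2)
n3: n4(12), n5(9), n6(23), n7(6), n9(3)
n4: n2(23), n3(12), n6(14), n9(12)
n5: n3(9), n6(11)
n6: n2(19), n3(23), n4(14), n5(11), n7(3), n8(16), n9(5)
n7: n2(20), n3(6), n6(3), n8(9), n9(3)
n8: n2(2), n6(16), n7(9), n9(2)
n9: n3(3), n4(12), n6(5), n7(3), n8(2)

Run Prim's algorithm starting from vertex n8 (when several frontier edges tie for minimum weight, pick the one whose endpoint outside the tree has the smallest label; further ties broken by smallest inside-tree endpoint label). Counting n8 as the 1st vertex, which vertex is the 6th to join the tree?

Grow the tree from n8 using Prim:
Step 1: cheapest edge leaving the tree is n2–n8 (2); add n2.
Step 2: cheapest edge leaving the tree is n8–n9 (2); add n9.
Step 3: cheapest edge leaving the tree is n3–n9 (3); add n3.
Step 4: cheapest edge leaving the tree is n7–n9 (3); add n7.
Step 5: cheapest edge leaving the tree is n6–n7 (3); add n6.
Step 6: cheapest edge leaving the tree is n3–n5 (9); add n5.
Step 7: cheapest edge leaving the tree is n3–n4 (12); add n4.
Vertex order: n8, n2, n9, n3, n7, n6, n5, n4. The 6th vertex is n6.

n6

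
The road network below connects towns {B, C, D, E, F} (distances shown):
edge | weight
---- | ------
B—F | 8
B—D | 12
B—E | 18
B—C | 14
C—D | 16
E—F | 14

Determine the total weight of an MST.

Sort edges by weight, then run Kruskal:
B—F (8): add. Components now {B,F} {C} {D} {E}
B—D (12): add. Components now {B,D,F} {C} {E}
B—C (14): add. Components now {B,C,D,F} {E}
E—F (14): add. Components now {B,C,D,E,F}
MST edges: B—F, B—D, B—C, E—F; total weight 8+12+14+14 = 48.

48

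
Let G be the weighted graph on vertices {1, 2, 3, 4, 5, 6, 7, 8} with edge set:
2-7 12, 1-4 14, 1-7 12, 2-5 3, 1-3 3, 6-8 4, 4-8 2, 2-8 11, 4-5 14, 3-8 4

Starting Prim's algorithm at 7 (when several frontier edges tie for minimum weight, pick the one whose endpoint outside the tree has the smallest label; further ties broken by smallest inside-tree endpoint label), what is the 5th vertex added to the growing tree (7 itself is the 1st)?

4

Grow the tree from 7 using Prim:
Step 1: frontier [1-7 12, 2-7 12] → take 1-7 (12); add 1.
Step 2: frontier [1-3 3, 1-4 14, 2-7 12] → take 1-3 (3); add 3.
Step 3: frontier [1-4 14, 3-8 4, 2-7 12] → take 3-8 (4); add 8.
Step 4: frontier [1-4 14, 2-7 12, 4-8 2, 6-8 4, 2-8 11] → take 4-8 (2); add 4.
Step 5: frontier [4-5 14, 2-7 12, 6-8 4, 2-8 11] → take 6-8 (4); add 6.
Step 6: frontier [4-5 14, 2-7 12, 2-8 11] → take 2-8 (11); add 2.
Step 7: frontier [2-5 3, 4-5 14] → take 2-5 (3); add 5.
Vertex order: 7, 1, 3, 8, 4, 6, 2, 5. The 5th vertex is 4.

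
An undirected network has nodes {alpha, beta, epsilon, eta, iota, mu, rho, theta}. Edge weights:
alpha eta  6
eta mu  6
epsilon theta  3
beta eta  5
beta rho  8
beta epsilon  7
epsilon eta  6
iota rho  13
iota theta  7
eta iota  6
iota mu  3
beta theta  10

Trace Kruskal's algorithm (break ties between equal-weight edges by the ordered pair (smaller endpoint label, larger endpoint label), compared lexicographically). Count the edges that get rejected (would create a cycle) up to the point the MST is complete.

Kruskal: consider edges lightest-first.
epsilon theta (3): add — endpoints in different components.
iota mu (3): add — endpoints in different components.
beta eta (5): add — endpoints in different components.
alpha eta (6): add — endpoints in different components.
epsilon eta (6): add — endpoints in different components.
eta iota (6): add — endpoints in different components.
eta mu (6): skip — eta and mu already connected.
beta epsilon (7): skip — epsilon and beta already connected.
iota theta (7): skip — iota and theta already connected.
beta rho (8): add — endpoints in different components.
Edges rejected before the tree was complete: 3.

3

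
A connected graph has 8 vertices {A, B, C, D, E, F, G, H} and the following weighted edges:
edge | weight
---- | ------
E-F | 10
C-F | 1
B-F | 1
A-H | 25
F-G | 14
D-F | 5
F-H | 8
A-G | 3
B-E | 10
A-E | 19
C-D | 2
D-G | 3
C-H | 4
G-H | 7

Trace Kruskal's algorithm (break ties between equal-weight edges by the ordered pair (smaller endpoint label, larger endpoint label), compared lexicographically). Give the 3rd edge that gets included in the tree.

C-D

Kruskal: consider edges lightest-first.
B-F (1): add — endpoints in different components.
C-F (1): add — endpoints in different components.
C-D (2): add — endpoints in different components.
A-G (3): add — endpoints in different components.
D-G (3): add — endpoints in different components.
C-H (4): add — endpoints in different components.
D-F (5): skip — D and F already connected.
G-H (7): skip — G and H already connected.
F-H (8): skip — F and H already connected.
B-E (10): add — endpoints in different components.
The 3rd edge added is C-D.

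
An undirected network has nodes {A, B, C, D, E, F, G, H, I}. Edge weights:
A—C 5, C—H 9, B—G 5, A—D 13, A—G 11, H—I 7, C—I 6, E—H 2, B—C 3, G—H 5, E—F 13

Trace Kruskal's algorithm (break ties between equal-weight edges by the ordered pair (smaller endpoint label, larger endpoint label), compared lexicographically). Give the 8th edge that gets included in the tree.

Kruskal: consider edges lightest-first.
E—H (2): add — endpoints in different components.
B—C (3): add — endpoints in different components.
A—C (5): add — endpoints in different components.
B—G (5): add — endpoints in different components.
G—H (5): add — endpoints in different components.
C—I (6): add — endpoints in different components.
H—I (7): skip — H and I already connected.
C—H (9): skip — C and H already connected.
A—G (11): skip — A and G already connected.
A—D (13): add — endpoints in different components.
E—F (13): add — endpoints in different components.
The 8th edge added is E—F.

E-F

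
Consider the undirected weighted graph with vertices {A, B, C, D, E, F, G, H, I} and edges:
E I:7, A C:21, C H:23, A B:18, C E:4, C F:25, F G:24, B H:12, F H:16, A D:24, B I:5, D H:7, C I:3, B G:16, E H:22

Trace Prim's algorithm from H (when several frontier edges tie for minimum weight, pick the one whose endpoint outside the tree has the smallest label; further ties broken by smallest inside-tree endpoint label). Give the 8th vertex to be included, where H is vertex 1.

Prim, starting at H.
Step 1: cheapest edge leaving the tree is D H (7); add D.
Step 2: cheapest edge leaving the tree is B H (12); add B.
Step 3: cheapest edge leaving the tree is B I (5); add I.
Step 4: cheapest edge leaving the tree is C I (3); add C.
Step 5: cheapest edge leaving the tree is C E (4); add E.
Step 6: cheapest edge leaving the tree is F H (16); add F.
Step 7: cheapest edge leaving the tree is B G (16); add G.
Step 8: cheapest edge leaving the tree is A B (18); add A.
Vertex order: H, D, B, I, C, E, F, G, A. The 8th vertex is G.

G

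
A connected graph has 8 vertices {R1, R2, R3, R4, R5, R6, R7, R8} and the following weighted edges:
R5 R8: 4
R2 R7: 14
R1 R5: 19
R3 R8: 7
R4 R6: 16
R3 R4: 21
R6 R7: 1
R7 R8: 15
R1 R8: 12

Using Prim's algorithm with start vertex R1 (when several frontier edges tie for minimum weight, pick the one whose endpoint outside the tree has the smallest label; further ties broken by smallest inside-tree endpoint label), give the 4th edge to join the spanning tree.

Grow the tree from R1 using Prim:
Step 1: cheapest edge leaving the tree is R1 R8 (12); add R8.
Step 2: cheapest edge leaving the tree is R5 R8 (4); add R5.
Step 3: cheapest edge leaving the tree is R3 R8 (7); add R3.
Step 4: cheapest edge leaving the tree is R7 R8 (15); add R7.
Step 5: cheapest edge leaving the tree is R6 R7 (1); add R6.
Step 6: cheapest edge leaving the tree is R2 R7 (14); add R2.
Step 7: cheapest edge leaving the tree is R4 R6 (16); add R4.
The 4th edge added is R7 R8.

R7-R8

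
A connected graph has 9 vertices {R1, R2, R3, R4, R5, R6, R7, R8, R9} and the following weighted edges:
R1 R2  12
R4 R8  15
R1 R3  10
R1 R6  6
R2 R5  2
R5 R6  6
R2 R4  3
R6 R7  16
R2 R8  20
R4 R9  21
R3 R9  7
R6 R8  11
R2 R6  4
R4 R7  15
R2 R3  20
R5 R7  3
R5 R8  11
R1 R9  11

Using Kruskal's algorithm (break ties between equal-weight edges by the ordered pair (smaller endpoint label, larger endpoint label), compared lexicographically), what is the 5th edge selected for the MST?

R1-R6

Kruskal: consider edges lightest-first.
R2 R5 (2): add — endpoints in different components.
R2 R4 (3): add — endpoints in different components.
R5 R7 (3): add — endpoints in different components.
R2 R6 (4): add — endpoints in different components.
R1 R6 (6): add — endpoints in different components.
R5 R6 (6): skip — R6 and R5 already connected.
R3 R9 (7): add — endpoints in different components.
R1 R3 (10): add — endpoints in different components.
R1 R9 (11): skip — R9 and R1 already connected.
R5 R8 (11): add — endpoints in different components.
The 5th edge added is R1 R6.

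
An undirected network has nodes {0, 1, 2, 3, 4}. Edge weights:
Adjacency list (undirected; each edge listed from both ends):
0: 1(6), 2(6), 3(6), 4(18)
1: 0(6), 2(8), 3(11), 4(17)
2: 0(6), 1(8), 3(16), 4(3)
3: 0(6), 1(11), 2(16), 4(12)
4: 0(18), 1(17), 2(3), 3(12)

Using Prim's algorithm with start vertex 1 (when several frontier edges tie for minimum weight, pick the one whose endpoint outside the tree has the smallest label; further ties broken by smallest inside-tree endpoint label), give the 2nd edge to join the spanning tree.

Grow the tree from 1 using Prim:
Step 1: cheapest edge leaving the tree is 0 1 (6); add 0.
Step 2: cheapest edge leaving the tree is 0 2 (6); add 2.
Step 3: cheapest edge leaving the tree is 2 4 (3); add 4.
Step 4: cheapest edge leaving the tree is 0 3 (6); add 3.
The 2nd edge added is 0 2.

0-2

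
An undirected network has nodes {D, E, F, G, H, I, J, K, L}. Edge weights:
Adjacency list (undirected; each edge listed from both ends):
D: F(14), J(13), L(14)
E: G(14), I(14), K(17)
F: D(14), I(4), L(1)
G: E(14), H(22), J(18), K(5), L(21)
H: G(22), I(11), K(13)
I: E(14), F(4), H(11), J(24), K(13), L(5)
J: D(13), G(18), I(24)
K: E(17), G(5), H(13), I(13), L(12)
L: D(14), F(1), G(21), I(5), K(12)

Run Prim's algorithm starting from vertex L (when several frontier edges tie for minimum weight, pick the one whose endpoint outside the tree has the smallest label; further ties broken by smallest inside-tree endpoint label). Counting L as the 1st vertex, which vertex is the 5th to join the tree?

Prim, starting at L.
Step 1: cheapest edge leaving the tree is F–L (1); add F.
Step 2: cheapest edge leaving the tree is F–I (4); add I.
Step 3: cheapest edge leaving the tree is H–I (11); add H.
Step 4: cheapest edge leaving the tree is K–L (12); add K.
Step 5: cheapest edge leaving the tree is G–K (5); add G.
Step 6: cheapest edge leaving the tree is D–F (14); add D.
Step 7: cheapest edge leaving the tree is D–J (13); add J.
Step 8: cheapest edge leaving the tree is E–G (14); add E.
Vertex order: L, F, I, H, K, G, D, J, E. The 5th vertex is K.

K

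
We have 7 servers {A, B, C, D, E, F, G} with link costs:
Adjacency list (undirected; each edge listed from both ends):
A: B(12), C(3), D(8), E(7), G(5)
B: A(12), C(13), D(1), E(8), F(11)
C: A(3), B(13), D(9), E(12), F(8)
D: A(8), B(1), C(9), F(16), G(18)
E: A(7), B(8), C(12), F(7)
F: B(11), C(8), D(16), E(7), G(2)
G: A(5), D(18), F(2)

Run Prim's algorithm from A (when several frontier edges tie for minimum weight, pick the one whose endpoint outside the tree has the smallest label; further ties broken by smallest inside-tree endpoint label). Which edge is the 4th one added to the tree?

Prim, starting at A.
Step 1: cheapest edge leaving the tree is A C (3); add C.
Step 2: cheapest edge leaving the tree is A G (5); add G.
Step 3: cheapest edge leaving the tree is F G (2); add F.
Step 4: cheapest edge leaving the tree is A E (7); add E.
Step 5: cheapest edge leaving the tree is B E (8); add B.
Step 6: cheapest edge leaving the tree is B D (1); add D.
The 4th edge added is A E.

A-E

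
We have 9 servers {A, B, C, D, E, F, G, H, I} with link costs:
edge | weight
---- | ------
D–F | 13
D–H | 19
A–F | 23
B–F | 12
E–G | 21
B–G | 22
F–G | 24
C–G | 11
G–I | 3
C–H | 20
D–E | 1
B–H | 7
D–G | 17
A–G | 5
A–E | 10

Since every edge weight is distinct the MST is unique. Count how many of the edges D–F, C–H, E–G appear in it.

Sort edges by weight, then run Kruskal:
D–E (1): add — endpoints in different components.
G–I (3): add — endpoints in different components.
A–G (5): add — endpoints in different components.
B–H (7): add — endpoints in different components.
A–E (10): add — endpoints in different components.
C–G (11): add — endpoints in different components.
B–F (12): add — endpoints in different components.
D–F (13): add — endpoints in different components.
MST edge set: {D–E, G–I, A–G, B–H, A–E, C–G, B–F, D–F}.
Of the listed edges, {D–F} are in the MST → 1.

1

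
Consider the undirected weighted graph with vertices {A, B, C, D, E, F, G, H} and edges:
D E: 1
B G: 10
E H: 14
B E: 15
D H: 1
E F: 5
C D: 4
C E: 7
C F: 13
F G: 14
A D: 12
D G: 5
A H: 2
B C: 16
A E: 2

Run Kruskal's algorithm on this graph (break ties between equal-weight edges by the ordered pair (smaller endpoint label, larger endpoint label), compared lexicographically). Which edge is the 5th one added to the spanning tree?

D-G

Sort edges by weight, then run Kruskal:
D E (1): add — endpoints in different components.
D H (1): add — endpoints in different components.
A E (2): add — endpoints in different components.
A H (2): skip — A and H already connected.
C D (4): add — endpoints in different components.
D G (5): add — endpoints in different components.
E F (5): add — endpoints in different components.
C E (7): skip — C and E already connected.
B G (10): add — endpoints in different components.
The 5th edge added is D G.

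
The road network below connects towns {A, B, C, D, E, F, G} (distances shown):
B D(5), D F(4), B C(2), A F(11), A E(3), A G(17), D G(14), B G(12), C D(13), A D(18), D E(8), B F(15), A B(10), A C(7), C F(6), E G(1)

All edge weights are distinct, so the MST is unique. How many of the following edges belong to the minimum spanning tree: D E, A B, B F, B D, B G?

1

Kruskal: consider edges lightest-first.
E G (1): add — endpoints in different components.
B C (2): add — endpoints in different components.
A E (3): add — endpoints in different components.
D F (4): add — endpoints in different components.
B D (5): add — endpoints in different components.
C F (6): skip — C and F already connected.
A C (7): add — endpoints in different components.
MST edge set: {E G, B C, A E, D F, B D, A C}.
Of the listed edges, {B D} are in the MST → 1.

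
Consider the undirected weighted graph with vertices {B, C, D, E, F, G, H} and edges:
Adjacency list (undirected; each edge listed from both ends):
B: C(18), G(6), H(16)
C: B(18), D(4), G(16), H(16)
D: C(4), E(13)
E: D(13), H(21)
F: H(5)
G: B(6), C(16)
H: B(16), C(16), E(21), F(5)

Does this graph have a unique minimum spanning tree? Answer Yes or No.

Kruskal: consider edges lightest-first.
C–D (4): add. Components now {B} {C,D} {E} {F} {G} {H}
F–H (5): add. Components now {B} {C,D} {E} {F,H} {G}
B–G (6): add. Components now {B,G} {C,D} {E} {F,H}
D–E (13): add. Components now {B,G} {C,D,E} {F,H}
B–H (16): add. Components now {B,F,G,H} {C,D,E}
C–G (16): add. Components now {B,C,D,E,F,G,H}
Non-tree edge C–H has weight 16, equal to the heaviest edge on its tree cycle — swapping gives another MST of the same weight. Not unique.

No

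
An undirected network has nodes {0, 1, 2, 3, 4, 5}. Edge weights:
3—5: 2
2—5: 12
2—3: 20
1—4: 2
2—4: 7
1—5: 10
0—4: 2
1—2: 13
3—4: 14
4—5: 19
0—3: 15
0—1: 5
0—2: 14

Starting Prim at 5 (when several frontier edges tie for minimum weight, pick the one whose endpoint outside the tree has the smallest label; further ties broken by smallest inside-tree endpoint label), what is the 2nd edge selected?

Prim, starting at 5.
Step 1: frontier [3—5 2, 1—5 10, 2—5 12, 4—5 19] → take 3—5 (2); add 3.
Step 2: frontier [3—4 14, 0—3 15, 2—3 20, 1—5 10, 2—5 12, 4—5 19] → take 1—5 (10); add 1.
Step 3: frontier [1—4 2, 0—1 5, 1—2 13, 3—4 14, 0—3 15, 2—3 20, 2—5 12, 4—5 19] → take 1—4 (2); add 4.
Step 4: frontier [0—1 5, 1—2 13, 0—3 15, 2—3 20, 0—4 2, 2—4 7, 2—5 12] → take 0—4 (2); add 0.
Step 5: frontier [0—2 14, 1—2 13, 2—3 20, 2—4 7, 2—5 12] → take 2—4 (7); add 2.
The 2nd edge added is 1—5.

1-5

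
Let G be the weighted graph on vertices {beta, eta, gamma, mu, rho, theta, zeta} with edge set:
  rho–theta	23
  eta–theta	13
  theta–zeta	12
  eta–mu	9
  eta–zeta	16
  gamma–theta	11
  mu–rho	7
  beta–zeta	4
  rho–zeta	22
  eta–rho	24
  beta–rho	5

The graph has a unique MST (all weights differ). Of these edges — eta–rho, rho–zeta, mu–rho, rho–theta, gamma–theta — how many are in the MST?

Kruskal: consider edges lightest-first.
beta–zeta (4): add — endpoints in different components.
beta–rho (5): add — endpoints in different components.
mu–rho (7): add — endpoints in different components.
eta–mu (9): add — endpoints in different components.
gamma–theta (11): add — endpoints in different components.
theta–zeta (12): add — endpoints in different components.
MST edge set: {beta–zeta, beta–rho, mu–rho, eta–mu, gamma–theta, theta–zeta}.
Of the listed edges, {mu–rho, gamma–theta} are in the MST → 2.

2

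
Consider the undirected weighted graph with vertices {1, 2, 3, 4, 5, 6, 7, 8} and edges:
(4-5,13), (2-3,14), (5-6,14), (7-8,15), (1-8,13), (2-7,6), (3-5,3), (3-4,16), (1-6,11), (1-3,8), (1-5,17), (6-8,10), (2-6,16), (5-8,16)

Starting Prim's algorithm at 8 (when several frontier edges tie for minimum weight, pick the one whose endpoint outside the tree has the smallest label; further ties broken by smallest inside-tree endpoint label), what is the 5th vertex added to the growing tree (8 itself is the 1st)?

Grow the tree from 8 using Prim:
Step 1: cheapest edge leaving the tree is 6-8 (10); add 6.
Step 2: cheapest edge leaving the tree is 1-6 (11); add 1.
Step 3: cheapest edge leaving the tree is 1-3 (8); add 3.
Step 4: cheapest edge leaving the tree is 3-5 (3); add 5.
Step 5: cheapest edge leaving the tree is 4-5 (13); add 4.
Step 6: cheapest edge leaving the tree is 2-3 (14); add 2.
Step 7: cheapest edge leaving the tree is 2-7 (6); add 7.
Vertex order: 8, 6, 1, 3, 5, 4, 2, 7. The 5th vertex is 5.

5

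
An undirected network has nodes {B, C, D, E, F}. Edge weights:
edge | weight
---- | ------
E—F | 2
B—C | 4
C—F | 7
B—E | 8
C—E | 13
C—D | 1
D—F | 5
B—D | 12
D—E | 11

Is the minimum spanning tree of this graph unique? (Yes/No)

Yes

Kruskal's algorithm — process edges by increasing weight (ties by edge label):
C—D (1): add. Components now {B} {C,D} {E} {F}
E—F (2): add. Components now {B} {C,D} {E,F}
B—C (4): add. Components now {B,C,D} {E,F}
D—F (5): add. Components now {B,C,D,E,F}
Every non-tree edge has weight strictly greater than the heaviest edge on the tree path between its endpoints, so the MST is unique.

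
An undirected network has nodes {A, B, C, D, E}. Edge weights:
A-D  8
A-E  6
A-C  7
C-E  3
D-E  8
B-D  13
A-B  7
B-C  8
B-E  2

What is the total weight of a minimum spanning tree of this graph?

19

Prim's algorithm from B:
Step 1: cheapest edge leaving the tree is B-E (2); add E.
Step 2: cheapest edge leaving the tree is C-E (3); add C.
Step 3: cheapest edge leaving the tree is A-E (6); add A.
Step 4: cheapest edge leaving the tree is A-D (8); add D.
MST edges: B-E, C-E, A-E, A-D; total weight 2+3+6+8 = 19.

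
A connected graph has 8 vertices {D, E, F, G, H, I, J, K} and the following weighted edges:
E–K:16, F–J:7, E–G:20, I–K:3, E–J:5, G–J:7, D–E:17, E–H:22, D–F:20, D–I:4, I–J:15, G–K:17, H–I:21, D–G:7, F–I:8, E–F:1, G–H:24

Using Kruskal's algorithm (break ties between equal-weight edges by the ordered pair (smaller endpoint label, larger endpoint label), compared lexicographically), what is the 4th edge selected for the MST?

E-J

Sort edges by weight, then run Kruskal:
E–F (1): add — endpoints in different components.
I–K (3): add — endpoints in different components.
D–I (4): add — endpoints in different components.
E–J (5): add — endpoints in different components.
D–G (7): add — endpoints in different components.
F–J (7): skip — F and J already connected.
G–J (7): add — endpoints in different components.
F–I (8): skip — F and I already connected.
I–J (15): skip — I and J already connected.
E–K (16): skip — E and K already connected.
D–E (17): skip — D and E already connected.
G–K (17): skip — G and K already connected.
D–F (20): skip — D and F already connected.
E–G (20): skip — E and G already connected.
H–I (21): add — endpoints in different components.
The 4th edge added is E–J.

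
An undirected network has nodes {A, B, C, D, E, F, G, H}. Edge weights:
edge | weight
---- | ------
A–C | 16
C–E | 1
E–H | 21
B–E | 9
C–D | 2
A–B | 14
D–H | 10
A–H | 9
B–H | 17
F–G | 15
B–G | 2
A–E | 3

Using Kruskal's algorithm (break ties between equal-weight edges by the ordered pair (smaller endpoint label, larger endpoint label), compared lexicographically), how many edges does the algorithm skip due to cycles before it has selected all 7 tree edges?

2

Kruskal's algorithm — process edges by increasing weight (ties by edge label):
C–E (1): add — endpoints in different components.
B–G (2): add — endpoints in different components.
C–D (2): add — endpoints in different components.
A–E (3): add — endpoints in different components.
A–H (9): add — endpoints in different components.
B–E (9): add — endpoints in different components.
D–H (10): skip — D and H already connected.
A–B (14): skip — A and B already connected.
F–G (15): add — endpoints in different components.
Edges rejected before the tree was complete: 2.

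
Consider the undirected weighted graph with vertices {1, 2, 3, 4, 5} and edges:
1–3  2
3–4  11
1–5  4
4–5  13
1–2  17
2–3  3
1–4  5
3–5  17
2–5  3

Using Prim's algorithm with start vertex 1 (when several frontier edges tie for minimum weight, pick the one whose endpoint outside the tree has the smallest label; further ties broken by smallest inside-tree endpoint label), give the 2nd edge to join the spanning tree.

Grow the tree from 1 using Prim:
Step 1: cheapest edge leaving the tree is 1–3 (2); add 3.
Step 2: cheapest edge leaving the tree is 2–3 (3); add 2.
Step 3: cheapest edge leaving the tree is 2–5 (3); add 5.
Step 4: cheapest edge leaving the tree is 1–4 (5); add 4.
The 2nd edge added is 2–3.

2-3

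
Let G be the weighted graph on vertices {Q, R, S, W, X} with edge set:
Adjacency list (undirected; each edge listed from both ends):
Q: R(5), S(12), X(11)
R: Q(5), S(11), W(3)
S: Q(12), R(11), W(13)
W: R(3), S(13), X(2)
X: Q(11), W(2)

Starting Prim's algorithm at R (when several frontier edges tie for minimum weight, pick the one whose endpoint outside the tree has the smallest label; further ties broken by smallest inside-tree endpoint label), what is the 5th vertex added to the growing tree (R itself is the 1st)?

Grow the tree from R using Prim:
Step 1: frontier [R-W 3, Q-R 5, R-S 11] → take R-W (3); add W.
Step 2: frontier [Q-R 5, R-S 11, W-X 2, S-W 13] → take W-X (2); add X.
Step 3: frontier [Q-R 5, R-S 11, S-W 13, Q-X 11] → take Q-R (5); add Q.
Step 4: frontier [Q-S 12, R-S 11, S-W 13] → take R-S (11); add S.
Vertex order: R, W, X, Q, S. The 5th vertex is S.

S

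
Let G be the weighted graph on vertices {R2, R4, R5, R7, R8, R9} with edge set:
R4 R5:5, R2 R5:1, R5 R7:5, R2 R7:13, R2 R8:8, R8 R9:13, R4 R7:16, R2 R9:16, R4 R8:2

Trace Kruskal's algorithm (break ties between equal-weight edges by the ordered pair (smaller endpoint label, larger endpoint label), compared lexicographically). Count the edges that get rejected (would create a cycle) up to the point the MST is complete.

Sort edges by weight, then run Kruskal:
R2 R5 (1): add — endpoints in different components.
R4 R8 (2): add — endpoints in different components.
R4 R5 (5): add — endpoints in different components.
R5 R7 (5): add — endpoints in different components.
R2 R8 (8): skip — R8 and R2 already connected.
R2 R7 (13): skip — R7 and R2 already connected.
R8 R9 (13): add — endpoints in different components.
Edges rejected before the tree was complete: 2.

2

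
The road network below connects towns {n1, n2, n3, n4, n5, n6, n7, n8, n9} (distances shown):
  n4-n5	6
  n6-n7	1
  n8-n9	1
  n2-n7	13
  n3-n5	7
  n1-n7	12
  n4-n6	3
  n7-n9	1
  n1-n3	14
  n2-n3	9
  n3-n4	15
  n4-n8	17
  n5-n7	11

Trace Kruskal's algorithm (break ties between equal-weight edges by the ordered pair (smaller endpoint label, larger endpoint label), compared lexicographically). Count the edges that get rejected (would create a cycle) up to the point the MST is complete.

Sort edges by weight, then run Kruskal:
n6-n7 (1): add — endpoints in different components.
n7-n9 (1): add — endpoints in different components.
n8-n9 (1): add — endpoints in different components.
n4-n6 (3): add — endpoints in different components.
n4-n5 (6): add — endpoints in different components.
n3-n5 (7): add — endpoints in different components.
n2-n3 (9): add — endpoints in different components.
n5-n7 (11): skip — n7 and n5 already connected.
n1-n7 (12): add — endpoints in different components.
Edges rejected before the tree was complete: 1.

1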